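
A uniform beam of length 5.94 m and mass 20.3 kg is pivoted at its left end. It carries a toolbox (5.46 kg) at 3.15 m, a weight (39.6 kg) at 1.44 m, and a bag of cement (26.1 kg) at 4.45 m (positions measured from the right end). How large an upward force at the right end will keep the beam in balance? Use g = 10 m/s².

F ≈ 493 N

About the left end:
Beam weight: 20.3 × 10 = 203 N down at 2.97 m → arm 2.97 m, τ = 203 × 2.97 = 602.9 N·m clockwise.
Toolbox: 5.46 × 10 = 54.6 N down at 3.15 m → arm 2.79 m, τ = 54.6 × 2.79 = 152.3 N·m clockwise.
Weight: 39.6 × 10 = 396 N down at 1.44 m → arm 4.5 m, τ = 396 × 4.5 = 1782 N·m clockwise.
Bag of cement: 26.1 × 10 = 261 N down at 4.45 m → arm 1.49 m, τ = 261 × 1.49 = 388.9 N·m clockwise.
Net moment of the loads = 2926 N·m clockwise.
The upward force F acts at the right end, arm 5.94 m, giving F × 5.94 counterclockwise.
Στ = 0 ⇒ F × 5.94 = 2926 ⇒ F = 2926 / 5.94 = 493 N.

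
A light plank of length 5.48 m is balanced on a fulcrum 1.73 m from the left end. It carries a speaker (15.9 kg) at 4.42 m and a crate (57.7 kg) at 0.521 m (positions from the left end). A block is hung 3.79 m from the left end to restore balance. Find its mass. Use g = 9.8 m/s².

m ≈ 13.1 kg

Sum moments about the fulcrum (at 1.73 m from the left end) (the support reaction has zero arm there).
Speaker: 15.9 × 9.8 = 155.8 N down at 4.42 m → arm 2.69 m, τ = 155.8 × 2.69 = 419.1 N·m clockwise.
Crate: 57.7 × 9.8 = 565.5 N down at 0.521 m → arm 1.209 m, τ = 565.5 × 1.209 = 683.7 N·m counterclockwise.
Net moment of known loads = 264.6 N·m counterclockwise.
An unknown mass m at 3.79 m has arm 2.06 m; its moment is m·g·2.06 clockwise.
Balancing moments: m × 9.8 × 2.06 = 264.6, giving m = 264.6 / (9.8 × 2.06) = 13.1 kg.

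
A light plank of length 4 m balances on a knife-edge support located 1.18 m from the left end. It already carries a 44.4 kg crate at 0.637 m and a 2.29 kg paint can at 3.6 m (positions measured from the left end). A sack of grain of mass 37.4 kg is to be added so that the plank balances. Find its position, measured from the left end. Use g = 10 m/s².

x ≈ 1.68 m from the left end

Choose the knife-edge support (at 1.18 m from the left end) as the axis so the support reaction has zero arm there.
Crate: 44.4 × 10 = 444 N down at 0.637 m → arm 0.543 m, τ = 444 × 0.543 = 241.1 N·m counterclockwise.
Paint can: 2.29 × 10 = 22.9 N down at 3.6 m → arm 2.42 m, τ = 22.9 × 2.42 = 55.42 N·m clockwise.
Net moment of existing loads = 185.7 N·m counterclockwise.
The sack of grain weighs 37.4 × 10 = 374 N and must supply an equal clockwise moment, so its lever arm about the knife-edge support is 185.7 / 374 = 0.497 m.
That puts it at 1.18 + 0.497 = 1.68 m from the left end.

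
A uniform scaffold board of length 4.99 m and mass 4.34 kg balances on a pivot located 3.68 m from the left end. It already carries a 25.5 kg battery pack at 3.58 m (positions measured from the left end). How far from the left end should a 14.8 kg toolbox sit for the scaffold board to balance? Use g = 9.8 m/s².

x ≈ 4.2 m from the left end

Taking torques about the pivot (at 3.68 m from the left end):
Beam weight: 4.34 × 9.8 = 42.53 N down at 2.495 m → arm 1.185 m, τ = 42.53 × 1.185 = 50.4 N·m counterclockwise.
Battery pack: 25.5 × 9.8 = 249.9 N down at 3.58 m → arm 0.1 m, τ = 249.9 × 0.1 = 24.99 N·m counterclockwise.
Net moment of existing loads = 75.39 N·m counterclockwise.
The toolbox weighs 14.8 × 9.8 = 145 N and must supply an equal clockwise moment, so its lever arm about the pivot is 75.39 / 145 = 0.52 m.
That puts it at 3.68 + 0.52 = 4.2 m from the left end.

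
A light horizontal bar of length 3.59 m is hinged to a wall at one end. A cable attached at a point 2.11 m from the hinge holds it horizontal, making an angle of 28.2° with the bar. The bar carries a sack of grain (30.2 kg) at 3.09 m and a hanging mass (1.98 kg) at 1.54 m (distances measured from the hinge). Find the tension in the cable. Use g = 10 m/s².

About the hinge:
Sack of grain: 30.2 × 10 = 302 N down at 3.09 m → arm 3.09 m, τ = 302 × 3.09 = 933.2 N·m clockwise.
Hanging mass: 1.98 × 10 = 19.8 N down at 1.54 m → arm 1.54 m, τ = 19.8 × 1.54 = 30.49 N·m clockwise.
Total clockwise load moment = 963.7 N·m.
The cable tension T acts at 2.11 m; only its component perpendicular to the bar, T sinθ, produces torque. sin 28.2° = 0.4726.
For rotational equilibrium, T × 2.11 × 0.4726 = 963.7, so T = 963.7 / 0.9972 = 966 N.

T ≈ 966 N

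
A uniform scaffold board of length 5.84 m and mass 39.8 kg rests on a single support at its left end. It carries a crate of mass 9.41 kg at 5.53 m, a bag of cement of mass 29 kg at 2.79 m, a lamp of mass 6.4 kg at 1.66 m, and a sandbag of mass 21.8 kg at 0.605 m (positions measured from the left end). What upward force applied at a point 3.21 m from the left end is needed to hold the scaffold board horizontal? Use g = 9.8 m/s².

F ≈ 833 N

Choose the left end as the axis so the unknown pivot reaction has zero arm there.
Beam weight: 39.8 × 9.8 = 390 N down at 2.92 m → arm 2.92 m, τ = 390 × 2.92 = 1139 N·m clockwise.
Crate: 9.41 × 9.8 = 92.22 N down at 5.53 m → arm 5.53 m, τ = 92.22 × 5.53 = 510 N·m clockwise.
Bag of cement: 29 × 9.8 = 284.2 N down at 2.79 m → arm 2.79 m, τ = 284.2 × 2.79 = 792.9 N·m clockwise.
Lamp: 6.4 × 9.8 = 62.72 N down at 1.66 m → arm 1.66 m, τ = 62.72 × 1.66 = 104.1 N·m clockwise.
Sandbag: 21.8 × 9.8 = 213.6 N down at 0.605 m → arm 0.605 m, τ = 213.6 × 0.605 = 129.2 N·m clockwise.
Net moment of the loads = 2675 N·m clockwise.
The upward force F acts at a point 3.21 m from the left end, arm 3.21 m, giving F × 3.21 counterclockwise.
For rotational equilibrium, F × 3.21 = 2675, so F = 2675 / 3.21 = 833 N.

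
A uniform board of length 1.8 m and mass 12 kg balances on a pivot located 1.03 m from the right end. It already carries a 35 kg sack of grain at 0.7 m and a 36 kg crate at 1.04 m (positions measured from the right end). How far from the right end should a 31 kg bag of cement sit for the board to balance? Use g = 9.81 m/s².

Choose the pivot (at 1.03 m from the right end) as the axis so the support reaction has zero arm there.
Beam weight: 12 × 9.81 = 117.7 N down at 0.9 m → arm 0.13 m, τ = 117.7 × 0.13 = 15.3 N·m clockwise.
Sack of grain: 35 × 9.81 = 343.4 N down at 0.7 m → arm 0.33 m, τ = 343.4 × 0.33 = 113.3 N·m clockwise.
Crate: 36 × 9.81 = 353.2 N down at 1.04 m → arm 0.01 m, τ = 353.2 × 0.01 = 3.532 N·m counterclockwise.
Net moment of existing loads = 125.1 N·m clockwise.
The bag of cement weighs 31 × 9.81 = 304.1 N and must supply an equal counterclockwise moment, so its lever arm about the pivot is 125.1 / 304.1 = 0.411 m.
That puts it at 1.03 + 0.411 = 1.44 m from the right end.

x ≈ 1.44 m from the right end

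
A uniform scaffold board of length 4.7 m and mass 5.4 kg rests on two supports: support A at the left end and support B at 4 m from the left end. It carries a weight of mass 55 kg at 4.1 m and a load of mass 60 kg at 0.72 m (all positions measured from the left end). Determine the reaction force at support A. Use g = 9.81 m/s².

R_A ≈ 491 N

Take moments about support B.
Beam weight: 5.4 × 9.81 = 52.97 N down at 2.35 m → arm 1.65 m, τ = 52.97 × 1.65 = 87.4 N·m counterclockwise.
Weight: 55 × 9.81 = 539.6 N down at 4.1 m → arm 0.1 m, τ = 539.6 × 0.1 = 53.96 N·m clockwise.
Load: 60 × 9.81 = 588.6 N down at 0.72 m → arm 3.28 m, τ = 588.6 × 3.28 = 1931 N·m counterclockwise.
Net load moment about support B = 1964 N·m counterclockwise.
Reaction R at support A is upward at 0 m, arm 4 m → moment R × 4 clockwise.
Setting net torque to zero: R × 4 = 1964 → R = 491 N.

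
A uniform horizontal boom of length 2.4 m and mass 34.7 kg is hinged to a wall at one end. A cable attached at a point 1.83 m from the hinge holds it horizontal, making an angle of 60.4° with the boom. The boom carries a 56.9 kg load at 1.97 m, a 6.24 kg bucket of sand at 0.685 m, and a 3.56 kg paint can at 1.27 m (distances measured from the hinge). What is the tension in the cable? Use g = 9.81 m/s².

T ≈ 1000 N

Take moments about the hinge.
Beam weight: 34.7 × 9.81 = 340.4 N down at 1.2 m → arm 1.2 m, τ = 340.4 × 1.2 = 408.5 N·m clockwise.
Load: 56.9 × 9.81 = 558.2 N down at 1.97 m → arm 1.97 m, τ = 558.2 × 1.97 = 1100 N·m clockwise.
Bucket of sand: 6.24 × 9.81 = 61.21 N down at 0.685 m → arm 0.685 m, τ = 61.21 × 0.685 = 41.93 N·m clockwise.
Paint can: 3.56 × 9.81 = 34.92 N down at 1.27 m → arm 1.27 m, τ = 34.92 × 1.27 = 44.35 N·m clockwise.
Total clockwise load moment = 1595 N·m.
The cable tension T acts at 1.83 m; only its component perpendicular to the boom, T sinθ, produces torque. sin 60.4° = 0.8695.
For rotational equilibrium, T × 1.83 × 0.8695 = 1595, so T = 1595 / 1.591 = 1000 N.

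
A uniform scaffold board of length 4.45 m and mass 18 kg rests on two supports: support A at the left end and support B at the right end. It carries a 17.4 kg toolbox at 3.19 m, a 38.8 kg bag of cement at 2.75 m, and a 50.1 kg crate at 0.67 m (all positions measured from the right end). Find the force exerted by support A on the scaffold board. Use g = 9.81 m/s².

Sum moments about support B (its reaction then has zero moment arm).
Beam weight: 18 × 9.81 = 176.6 N down at 2.225 m → arm 2.225 m, τ = 176.6 × 2.225 = 392.9 N·m counterclockwise.
Toolbox: 17.4 × 9.81 = 170.7 N down at 3.19 m → arm 3.19 m, τ = 170.7 × 3.19 = 544.5 N·m counterclockwise.
Bag of cement: 38.8 × 9.81 = 380.6 N down at 2.75 m → arm 2.75 m, τ = 380.6 × 2.75 = 1047 N·m counterclockwise.
Crate: 50.1 × 9.81 = 491.5 N down at 0.67 m → arm 0.67 m, τ = 491.5 × 0.67 = 329.3 N·m counterclockwise.
Net load moment about support B = 2314 N·m counterclockwise.
Reaction R at support A is upward at 4.45 m, arm 4.45 m → moment R × 4.45 clockwise.
Στ = 0 ⇒ R × 4.45 = 2314 ⇒ R = 520 N.

R_A ≈ 520 N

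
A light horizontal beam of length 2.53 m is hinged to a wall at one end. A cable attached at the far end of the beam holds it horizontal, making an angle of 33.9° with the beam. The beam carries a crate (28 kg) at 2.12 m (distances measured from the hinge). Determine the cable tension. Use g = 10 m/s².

Taking torques about the hinge:
Crate: 28 × 10 = 280 N down at 2.12 m → arm 2.12 m, τ = 280 × 2.12 = 593.6 N·m clockwise.
Total clockwise load moment = 593.6 N·m.
The cable tension T acts at 2.53 m; only its component perpendicular to the beam, T sinθ, produces torque. sin 33.9° = 0.5577.
Στ = 0 ⇒ T × 2.53 × 0.5577 = 593.6 ⇒ T = 593.6 / 1.411 = 421 N.

T ≈ 421 N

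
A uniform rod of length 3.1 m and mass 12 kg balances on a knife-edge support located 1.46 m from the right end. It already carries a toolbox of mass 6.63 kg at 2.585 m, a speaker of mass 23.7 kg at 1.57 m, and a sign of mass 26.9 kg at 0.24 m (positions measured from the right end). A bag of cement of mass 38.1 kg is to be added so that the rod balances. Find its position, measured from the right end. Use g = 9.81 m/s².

x ≈ 2.03 m from the right end

Take moments about the knife-edge support (at 1.46 m from the right end).
Beam weight: 12 × 9.81 = 117.7 N down at 1.55 m → arm 0.09 m, τ = 117.7 × 0.09 = 10.59 N·m counterclockwise.
Toolbox: 6.63 × 9.81 = 65.04 N down at 2.585 m → arm 1.125 m, τ = 65.04 × 1.125 = 73.17 N·m counterclockwise.
Speaker: 23.7 × 9.81 = 232.5 N down at 1.57 m → arm 0.11 m, τ = 232.5 × 0.11 = 25.57 N·m counterclockwise.
Sign: 26.9 × 9.81 = 263.9 N down at 0.24 m → arm 1.22 m, τ = 263.9 × 1.22 = 322 N·m clockwise.
Net moment of existing loads = 212.7 N·m clockwise.
The bag of cement weighs 38.1 × 9.81 = 373.8 N and must supply an equal counterclockwise moment, so its lever arm about the knife-edge support is 212.7 / 373.8 = 0.569 m.
That puts it at 1.46 + 0.569 = 2.03 m from the right end.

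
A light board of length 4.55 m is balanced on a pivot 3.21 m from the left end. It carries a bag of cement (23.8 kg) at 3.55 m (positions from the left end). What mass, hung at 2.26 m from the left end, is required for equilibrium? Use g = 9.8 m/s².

About the pivot (at 3.21 m from the left end):
Bag of cement: 23.8 × 9.8 = 233.2 N down at 3.55 m → arm 0.34 m, τ = 233.2 × 0.34 = 79.29 N·m clockwise.
Net moment of known loads = 79.29 N·m clockwise.
An unknown mass m at 2.26 m has arm 0.95 m; its moment is m·g·0.95 counterclockwise.
Balancing moments: m × 9.8 × 0.95 = 79.29, giving m = 79.29 / (9.8 × 0.95) = 8.52 kg.

m ≈ 8.52 kg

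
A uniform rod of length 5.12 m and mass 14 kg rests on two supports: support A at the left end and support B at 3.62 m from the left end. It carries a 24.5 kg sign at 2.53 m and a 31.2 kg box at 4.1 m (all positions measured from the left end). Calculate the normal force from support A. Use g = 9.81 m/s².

About support B:
Beam weight: 14 × 9.81 = 137.3 N down at 2.56 m → arm 1.06 m, τ = 137.3 × 1.06 = 145.5 N·m counterclockwise.
Sign: 24.5 × 9.81 = 240.3 N down at 2.53 m → arm 1.09 m, τ = 240.3 × 1.09 = 261.9 N·m counterclockwise.
Box: 31.2 × 9.81 = 306.1 N down at 4.1 m → arm 0.48 m, τ = 306.1 × 0.48 = 146.9 N·m clockwise.
Net load moment about support B = 260.5 N·m counterclockwise.
Reaction R at support A is upward at 0 m, arm 3.62 m → moment R × 3.62 clockwise.
Setting net torque to zero: R × 3.62 = 260.5 → R = 72 N.

R_A ≈ 72 N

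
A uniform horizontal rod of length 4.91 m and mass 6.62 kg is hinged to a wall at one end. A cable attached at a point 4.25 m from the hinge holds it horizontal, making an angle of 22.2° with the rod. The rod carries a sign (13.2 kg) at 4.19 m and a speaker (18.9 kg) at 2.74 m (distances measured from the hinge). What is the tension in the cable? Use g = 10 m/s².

About the hinge:
Beam weight: 6.62 × 10 = 66.2 N down at 2.455 m → arm 2.455 m, τ = 66.2 × 2.455 = 162.5 N·m clockwise.
Sign: 13.2 × 10 = 132 N down at 4.19 m → arm 4.19 m, τ = 132 × 4.19 = 553.1 N·m clockwise.
Speaker: 18.9 × 10 = 189 N down at 2.74 m → arm 2.74 m, τ = 189 × 2.74 = 517.9 N·m clockwise.
Total clockwise load moment = 1234 N·m.
The cable tension T acts at 4.25 m; only its component perpendicular to the rod, T sinθ, produces torque. sin 22.2° = 0.3778.
For rotational equilibrium, T × 4.25 × 0.3778 = 1234, so T = 1234 / 1.606 = 768 N.

T ≈ 768 N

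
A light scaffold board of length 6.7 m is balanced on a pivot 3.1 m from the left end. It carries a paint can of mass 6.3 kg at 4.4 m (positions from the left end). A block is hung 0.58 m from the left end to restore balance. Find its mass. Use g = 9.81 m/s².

Take moments about the pivot (at 3.1 m from the left end).
Paint can: 6.3 × 9.81 = 61.8 N down at 4.4 m → arm 1.3 m, τ = 61.8 × 1.3 = 80.34 N·m clockwise.
Net moment of known loads = 80.34 N·m clockwise.
An unknown mass m at 0.58 m has arm 2.52 m; its moment is m·g·2.52 counterclockwise.
Setting net torque to zero: m × 9.81 × 2.52 = 80.34 → m = 80.34 / (9.81 × 2.52) = 3.25 kg.

m ≈ 3.25 kg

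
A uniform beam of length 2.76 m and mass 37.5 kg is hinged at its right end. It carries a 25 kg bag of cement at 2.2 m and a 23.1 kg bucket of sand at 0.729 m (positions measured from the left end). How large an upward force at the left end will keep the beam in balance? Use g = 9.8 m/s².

Take moments about the right end.
Beam weight: 37.5 × 9.8 = 367.5 N down at 1.38 m → arm 1.38 m, τ = 367.5 × 1.38 = 507.1 N·m counterclockwise.
Bag of cement: 25 × 9.8 = 245 N down at 2.2 m → arm 0.56 m, τ = 245 × 0.56 = 137.2 N·m counterclockwise.
Bucket of sand: 23.1 × 9.8 = 226.4 N down at 0.729 m → arm 2.031 m, τ = 226.4 × 2.031 = 459.8 N·m counterclockwise.
Net moment of the loads = 1104 N·m counterclockwise.
The upward force F acts at the left end, arm 2.76 m, giving F × 2.76 clockwise.
Balancing moments: F × 2.76 = 1104, giving F = 1104 / 2.76 = 400 N.

F ≈ 400 N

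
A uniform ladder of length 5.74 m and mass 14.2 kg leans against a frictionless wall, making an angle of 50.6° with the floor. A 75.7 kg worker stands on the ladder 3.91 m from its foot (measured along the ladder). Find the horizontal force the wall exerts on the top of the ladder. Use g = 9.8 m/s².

N_wall ≈ 472 N

Choose the foot of the ladder as the axis so the floor normal and friction both act there and drop out.
Ladder weight 14.2×9.8 = 139.2 N acts at 2.87 m along the ladder; its horizontal arm is 2.87·cos50.6° = 1.822 m → τ = 253.6 N·m clockwise.
Worker: 75.7×9.8 = 741.9 N at 3.91 m → arm 2.482 m → τ = 1841 N·m clockwise.
Wall normal N acts horizontally at the top; its moment arm is the height L sinθ = 5.74·sin50.6° = 4.435 m, counterclockwise.
Στ = 0 ⇒ N × 4.435 = 2095 ⇒ N = 472 N.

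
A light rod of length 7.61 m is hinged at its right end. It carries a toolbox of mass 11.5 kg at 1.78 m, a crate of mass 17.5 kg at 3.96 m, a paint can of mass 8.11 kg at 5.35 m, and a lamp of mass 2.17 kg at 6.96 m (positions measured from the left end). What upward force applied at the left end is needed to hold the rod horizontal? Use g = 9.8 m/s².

Choose the right end as the axis so the unknown pivot reaction has zero arm there.
Toolbox: 11.5 × 9.8 = 112.7 N down at 1.78 m → arm 5.83 m, τ = 112.7 × 5.83 = 657 N·m counterclockwise.
Crate: 17.5 × 9.8 = 171.5 N down at 3.96 m → arm 3.65 m, τ = 171.5 × 3.65 = 626 N·m counterclockwise.
Paint can: 8.11 × 9.8 = 79.48 N down at 5.35 m → arm 2.26 m, τ = 79.48 × 2.26 = 179.6 N·m counterclockwise.
Lamp: 2.17 × 9.8 = 21.27 N down at 6.96 m → arm 0.65 m, τ = 21.27 × 0.65 = 13.83 N·m counterclockwise.
Net moment of the loads = 1476 N·m counterclockwise.
The upward force F acts at the left end, arm 7.61 m, giving F × 7.61 clockwise.
Setting net torque to zero: F × 7.61 = 1476 → F = 1476 / 7.61 = 194 N.

F ≈ 194 N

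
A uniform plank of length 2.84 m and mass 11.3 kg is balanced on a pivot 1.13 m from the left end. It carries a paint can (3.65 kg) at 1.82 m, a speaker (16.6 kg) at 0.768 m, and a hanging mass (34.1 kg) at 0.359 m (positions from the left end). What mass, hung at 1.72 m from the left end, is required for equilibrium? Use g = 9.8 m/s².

Choose the pivot (at 1.13 m from the left end) as the axis so the support reaction has zero arm there.
Beam weight: 11.3 × 9.8 = 110.7 N down at 1.42 m → arm 0.29 m, τ = 110.7 × 0.29 = 32.1 N·m clockwise.
Paint can: 3.65 × 9.8 = 35.77 N down at 1.82 m → arm 0.69 m, τ = 35.77 × 0.69 = 24.68 N·m clockwise.
Speaker: 16.6 × 9.8 = 162.7 N down at 0.768 m → arm 0.362 m, τ = 162.7 × 0.362 = 58.9 N·m counterclockwise.
Hanging mass: 34.1 × 9.8 = 334.2 N down at 0.359 m → arm 0.771 m, τ = 334.2 × 0.771 = 257.7 N·m counterclockwise.
Net moment of known loads = 259.8 N·m counterclockwise.
An unknown mass m at 1.72 m has arm 0.59 m; its moment is m·g·0.59 clockwise.
Setting net torque to zero: m × 9.8 × 0.59 = 259.8 → m = 259.8 / (9.8 × 0.59) = 44.9 kg.

m ≈ 44.9 kg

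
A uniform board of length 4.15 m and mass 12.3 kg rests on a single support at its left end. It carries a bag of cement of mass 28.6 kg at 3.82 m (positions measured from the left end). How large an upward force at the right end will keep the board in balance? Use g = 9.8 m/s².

F ≈ 318 N

Taking torques about the left end:
Beam weight: 12.3 × 9.8 = 120.5 N down at 2.075 m → arm 2.075 m, τ = 120.5 × 2.075 = 250 N·m clockwise.
Bag of cement: 28.6 × 9.8 = 280.3 N down at 3.82 m → arm 3.82 m, τ = 280.3 × 3.82 = 1071 N·m clockwise.
Net moment of the loads = 1321 N·m clockwise.
The upward force F acts at the right end, arm 4.15 m, giving F × 4.15 counterclockwise.
For rotational equilibrium, F × 4.15 = 1321, so F = 1321 / 4.15 = 318 N.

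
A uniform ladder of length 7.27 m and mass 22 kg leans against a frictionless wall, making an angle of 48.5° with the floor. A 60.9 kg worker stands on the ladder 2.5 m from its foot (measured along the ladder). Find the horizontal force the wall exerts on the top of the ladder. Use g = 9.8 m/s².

N_wall ≈ 277 N

About the foot of the ladder:
Ladder weight 22×9.8 = 215.6 N acts at 3.635 m along the ladder; its horizontal arm is 3.635·cos48.5° = 2.409 m → τ = 519.4 N·m clockwise.
Worker: 60.9×9.8 = 596.8 N at 2.5 m → arm 1.657 m → τ = 988.9 N·m clockwise.
Wall normal N acts horizontally at the top; its moment arm is the height L sinθ = 7.27·sin48.5° = 5.445 m, counterclockwise.
Balancing moments: N × 5.445 = 1508, giving N = 277 N.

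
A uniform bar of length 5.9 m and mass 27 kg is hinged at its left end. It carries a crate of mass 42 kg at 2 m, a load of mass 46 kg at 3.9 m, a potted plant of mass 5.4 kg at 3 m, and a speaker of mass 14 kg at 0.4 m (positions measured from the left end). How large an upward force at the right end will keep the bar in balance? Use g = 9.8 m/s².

F ≈ 606 N

About the left end:
Beam weight: 27 × 9.8 = 264.6 N down at 2.95 m → arm 2.95 m, τ = 264.6 × 2.95 = 780.6 N·m clockwise.
Crate: 42 × 9.8 = 411.6 N down at 2 m → arm 2 m, τ = 411.6 × 2 = 823.2 N·m clockwise.
Load: 46 × 9.8 = 450.8 N down at 3.9 m → arm 3.9 m, τ = 450.8 × 3.9 = 1758 N·m clockwise.
Potted plant: 5.4 × 9.8 = 52.92 N down at 3 m → arm 3 m, τ = 52.92 × 3 = 158.8 N·m clockwise.
Speaker: 14 × 9.8 = 137.2 N down at 0.4 m → arm 0.4 m, τ = 137.2 × 0.4 = 54.88 N·m clockwise.
Net moment of the loads = 3575 N·m clockwise.
The upward force F acts at the right end, arm 5.9 m, giving F × 5.9 counterclockwise.
Balancing moments: F × 5.9 = 3575, giving F = 3575 / 5.9 = 606 N.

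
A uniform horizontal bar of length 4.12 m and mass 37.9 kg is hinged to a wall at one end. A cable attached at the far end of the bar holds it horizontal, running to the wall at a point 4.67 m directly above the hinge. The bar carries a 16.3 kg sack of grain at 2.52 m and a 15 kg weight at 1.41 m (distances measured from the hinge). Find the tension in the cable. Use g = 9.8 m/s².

T ≈ 445 N

Take moments about the hinge.
Beam weight: 37.9 × 9.8 = 371.4 N down at 2.06 m → arm 2.06 m, τ = 371.4 × 2.06 = 765.1 N·m clockwise.
Sack of grain: 16.3 × 9.8 = 159.7 N down at 2.52 m → arm 2.52 m, τ = 159.7 × 2.52 = 402.4 N·m clockwise.
Weight: 15 × 9.8 = 147 N down at 1.41 m → arm 1.41 m, τ = 147 × 1.41 = 207.3 N·m clockwise.
Total clockwise load moment = 1375 N·m.
The cable tension T acts at 4.12 m; only its component perpendicular to the bar, T sinθ, produces torque. sinθ = h/√(h²+d²) = 4.67/√(4.67²+4.12²) = 0.7499.
For rotational equilibrium, T × 4.12 × 0.7499 = 1375, so T = 1375 / 3.09 = 445 N.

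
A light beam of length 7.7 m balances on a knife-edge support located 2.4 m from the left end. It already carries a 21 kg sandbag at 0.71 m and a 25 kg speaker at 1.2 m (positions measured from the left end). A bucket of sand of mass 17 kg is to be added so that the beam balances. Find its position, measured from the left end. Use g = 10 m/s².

Choose the knife-edge support (at 2.4 m from the left end) as the axis so the support reaction has zero arm there.
Sandbag: 21 × 10 = 210 N down at 0.71 m → arm 1.69 m, τ = 210 × 1.69 = 354.9 N·m counterclockwise.
Speaker: 25 × 10 = 250 N down at 1.2 m → arm 1.2 m, τ = 250 × 1.2 = 300 N·m counterclockwise.
Net moment of existing loads = 654.9 N·m counterclockwise.
The bucket of sand weighs 17 × 10 = 170 N and must supply an equal clockwise moment, so its lever arm about the knife-edge support is 654.9 / 170 = 3.85 m.
That puts it at 2.4 + 3.85 = 6.25 m from the left end.

x ≈ 6.25 m from the left end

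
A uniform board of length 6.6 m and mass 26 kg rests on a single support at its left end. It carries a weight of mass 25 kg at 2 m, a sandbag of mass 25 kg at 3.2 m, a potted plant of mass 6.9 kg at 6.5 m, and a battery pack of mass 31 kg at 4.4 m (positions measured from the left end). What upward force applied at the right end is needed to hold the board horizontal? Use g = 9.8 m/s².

F ≈ 590 N

About the left end:
Beam weight: 26 × 9.8 = 254.8 N down at 3.3 m → arm 3.3 m, τ = 254.8 × 3.3 = 840.8 N·m clockwise.
Weight: 25 × 9.8 = 245 N down at 2 m → arm 2 m, τ = 245 × 2 = 490 N·m clockwise.
Sandbag: 25 × 9.8 = 245 N down at 3.2 m → arm 3.2 m, τ = 245 × 3.2 = 784 N·m clockwise.
Potted plant: 6.9 × 9.8 = 67.62 N down at 6.5 m → arm 6.5 m, τ = 67.62 × 6.5 = 439.5 N·m clockwise.
Battery pack: 31 × 9.8 = 303.8 N down at 4.4 m → arm 4.4 m, τ = 303.8 × 4.4 = 1337 N·m clockwise.
Net moment of the loads = 3891 N·m clockwise.
The upward force F acts at the right end, arm 6.6 m, giving F × 6.6 counterclockwise.
Setting net torque to zero: F × 6.6 = 3891 → F = 3891 / 6.6 = 590 N.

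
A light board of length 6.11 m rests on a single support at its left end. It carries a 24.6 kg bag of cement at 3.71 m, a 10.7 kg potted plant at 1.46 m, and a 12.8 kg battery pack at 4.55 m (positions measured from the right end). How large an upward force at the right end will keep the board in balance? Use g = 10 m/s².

F ≈ 211 N

Sum moments about the left end (the unknown pivot reaction has zero arm there).
Bag of cement: 24.6 × 10 = 246 N down at 3.71 m → arm 2.4 m, τ = 246 × 2.4 = 590.4 N·m clockwise.
Potted plant: 10.7 × 10 = 107 N down at 1.46 m → arm 4.65 m, τ = 107 × 4.65 = 497.6 N·m clockwise.
Battery pack: 12.8 × 10 = 128 N down at 4.55 m → arm 1.56 m, τ = 128 × 1.56 = 199.7 N·m clockwise.
Net moment of the loads = 1288 N·m clockwise.
The upward force F acts at the right end, arm 6.11 m, giving F × 6.11 counterclockwise.
Στ = 0 ⇒ F × 6.11 = 1288 ⇒ F = 1288 / 6.11 = 211 N.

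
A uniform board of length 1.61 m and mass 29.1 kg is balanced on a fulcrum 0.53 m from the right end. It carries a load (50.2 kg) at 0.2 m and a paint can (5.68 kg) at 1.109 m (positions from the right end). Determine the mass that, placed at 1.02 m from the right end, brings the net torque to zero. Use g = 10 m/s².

m ≈ 10.8 kg

Choose the fulcrum (at 0.53 m from the right end) as the axis so the support reaction has zero arm there.
Beam weight: 29.1 × 10 = 291 N down at 0.805 m → arm 0.275 m, τ = 291 × 0.275 = 80.03 N·m counterclockwise.
Load: 50.2 × 10 = 502 N down at 0.2 m → arm 0.33 m, τ = 502 × 0.33 = 165.7 N·m clockwise.
Paint can: 5.68 × 10 = 56.8 N down at 1.109 m → arm 0.579 m, τ = 56.8 × 0.579 = 32.89 N·m counterclockwise.
Net moment of known loads = 52.78 N·m clockwise.
An unknown mass m at 1.02 m has arm 0.49 m; its moment is m·g·0.49 counterclockwise.
Setting net torque to zero: m × 10 × 0.49 = 52.78 → m = 52.78 / (10 × 0.49) = 10.8 kg.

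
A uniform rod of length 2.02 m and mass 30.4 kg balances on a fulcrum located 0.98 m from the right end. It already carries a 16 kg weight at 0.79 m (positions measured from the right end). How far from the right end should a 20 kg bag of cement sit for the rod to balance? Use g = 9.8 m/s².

x ≈ 1.09 m from the right end

About the fulcrum (at 0.98 m from the right end):
Beam weight: 30.4 × 9.8 = 297.9 N down at 1.01 m → arm 0.03 m, τ = 297.9 × 0.03 = 8.937 N·m counterclockwise.
Weight: 16 × 9.8 = 156.8 N down at 0.79 m → arm 0.19 m, τ = 156.8 × 0.19 = 29.79 N·m clockwise.
Net moment of existing loads = 20.85 N·m clockwise.
The bag of cement weighs 20 × 9.8 = 196 N and must supply an equal counterclockwise moment, so its lever arm about the fulcrum is 20.85 / 196 = 0.106 m.
That puts it at 0.98 + 0.106 = 1.09 m from the right end.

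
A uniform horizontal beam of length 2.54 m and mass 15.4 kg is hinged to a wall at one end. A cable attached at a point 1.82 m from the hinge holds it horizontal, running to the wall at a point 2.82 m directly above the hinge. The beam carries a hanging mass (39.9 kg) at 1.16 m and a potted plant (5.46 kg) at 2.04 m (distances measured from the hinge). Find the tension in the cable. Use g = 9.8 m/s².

Take moments about the hinge.
Beam weight: 15.4 × 9.8 = 150.9 N down at 1.27 m → arm 1.27 m, τ = 150.9 × 1.27 = 191.6 N·m clockwise.
Hanging mass: 39.9 × 9.8 = 391 N down at 1.16 m → arm 1.16 m, τ = 391 × 1.16 = 453.6 N·m clockwise.
Potted plant: 5.46 × 9.8 = 53.51 N down at 2.04 m → arm 2.04 m, τ = 53.51 × 2.04 = 109.2 N·m clockwise.
Total clockwise load moment = 754.4 N·m.
The cable tension T acts at 1.82 m; only its component perpendicular to the beam, T sinθ, produces torque. sinθ = h/√(h²+d²) = 2.82/√(2.82²+1.82²) = 0.8402.
For rotational equilibrium, T × 1.82 × 0.8402 = 754.4, so T = 754.4 / 1.529 = 493 N.

T ≈ 493 N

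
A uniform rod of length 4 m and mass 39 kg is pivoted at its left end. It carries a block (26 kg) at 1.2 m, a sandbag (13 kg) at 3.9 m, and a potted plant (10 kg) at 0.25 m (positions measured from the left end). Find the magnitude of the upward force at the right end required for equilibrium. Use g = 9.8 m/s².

Take moments about the left end.
Beam weight: 39 × 9.8 = 382.2 N down at 2 m → arm 2 m, τ = 382.2 × 2 = 764.4 N·m clockwise.
Block: 26 × 9.8 = 254.8 N down at 1.2 m → arm 1.2 m, τ = 254.8 × 1.2 = 305.8 N·m clockwise.
Sandbag: 13 × 9.8 = 127.4 N down at 3.9 m → arm 3.9 m, τ = 127.4 × 3.9 = 496.9 N·m clockwise.
Potted plant: 10 × 9.8 = 98 N down at 0.25 m → arm 0.25 m, τ = 98 × 0.25 = 24.5 N·m clockwise.
Net moment of the loads = 1592 N·m clockwise.
The upward force F acts at the right end, arm 4 m, giving F × 4 counterclockwise.
Setting net torque to zero: F × 4 = 1592 → F = 1592 / 4 = 398 N.

F ≈ 398 N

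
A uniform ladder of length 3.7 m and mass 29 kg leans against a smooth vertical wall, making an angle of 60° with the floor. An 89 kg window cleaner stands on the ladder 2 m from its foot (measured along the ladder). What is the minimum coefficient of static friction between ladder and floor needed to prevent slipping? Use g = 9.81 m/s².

Sum moments about the foot of the ladder (the floor normal and friction both act there and drop out).
Ladder weight 29×9.81 = 284.5 N acts at 1.85 m along the ladder; its horizontal arm is 1.85·cos60° = 0.925 m → τ = 263.2 N·m clockwise.
Window cleaner: 89×9.81 = 873.1 N at 2 m → arm 1 m → τ = 873.1 N·m clockwise.
Wall normal N acts horizontally at the top; its moment arm is the height L sinθ = 3.7·sin60° = 3.204 m, counterclockwise.
For rotational equilibrium, N × 3.204 = 1136, so N = 354.6 N.
ΣFx = 0 ⇒ f = N_wall = 354.6 N. ΣFy = 0 ⇒ N_floor = 1158 N.
μ_min = f / N_floor = 354.6 / 1158 = 0.306.

μ_min ≈ 0.306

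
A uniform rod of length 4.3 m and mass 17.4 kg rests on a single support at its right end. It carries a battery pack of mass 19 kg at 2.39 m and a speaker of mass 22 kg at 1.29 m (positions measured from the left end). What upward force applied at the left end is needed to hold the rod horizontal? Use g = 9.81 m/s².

Choose the right end as the axis so the unknown pivot reaction has zero arm there.
Beam weight: 17.4 × 9.81 = 170.7 N down at 2.15 m → arm 2.15 m, τ = 170.7 × 2.15 = 367 N·m counterclockwise.
Battery pack: 19 × 9.81 = 186.4 N down at 2.39 m → arm 1.91 m, τ = 186.4 × 1.91 = 356 N·m counterclockwise.
Speaker: 22 × 9.81 = 215.8 N down at 1.29 m → arm 3.01 m, τ = 215.8 × 3.01 = 649.6 N·m counterclockwise.
Net moment of the loads = 1373 N·m counterclockwise.
The upward force F acts at the left end, arm 4.3 m, giving F × 4.3 clockwise.
Balancing moments: F × 4.3 = 1373, giving F = 1373 / 4.3 = 319 N.

F ≈ 319 N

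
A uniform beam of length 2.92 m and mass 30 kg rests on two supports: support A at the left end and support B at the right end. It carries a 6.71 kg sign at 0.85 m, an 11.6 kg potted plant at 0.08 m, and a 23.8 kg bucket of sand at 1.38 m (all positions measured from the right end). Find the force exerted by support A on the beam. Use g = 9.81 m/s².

R_A ≈ 280 N

Take moments about support B.
Beam weight: 30 × 9.81 = 294.3 N down at 1.46 m → arm 1.46 m, τ = 294.3 × 1.46 = 429.7 N·m counterclockwise.
Sign: 6.71 × 9.81 = 65.83 N down at 0.85 m → arm 0.85 m, τ = 65.83 × 0.85 = 55.96 N·m counterclockwise.
Potted plant: 11.6 × 9.81 = 113.8 N down at 0.08 m → arm 0.08 m, τ = 113.8 × 0.08 = 9.104 N·m counterclockwise.
Bucket of sand: 23.8 × 9.81 = 233.5 N down at 1.38 m → arm 1.38 m, τ = 233.5 × 1.38 = 322.2 N·m counterclockwise.
Net load moment about support B = 817 N·m counterclockwise.
Reaction R at support A is upward at 2.92 m, arm 2.92 m → moment R × 2.92 clockwise.
Balancing moments: R × 2.92 = 817, giving R = 280 N.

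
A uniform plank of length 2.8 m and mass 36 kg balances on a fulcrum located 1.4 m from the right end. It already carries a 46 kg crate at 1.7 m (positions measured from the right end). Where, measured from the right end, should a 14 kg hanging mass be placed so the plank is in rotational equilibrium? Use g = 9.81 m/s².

x ≈ 0.414 m from the right end

Sum moments about the fulcrum (at 1.4 m from the right end) (the support reaction has zero arm there).
Beam weight: acts at the fulcrum, moment arm 0 → no torque.
Crate: 46 × 9.81 = 451.3 N down at 1.7 m → arm 0.3 m, τ = 451.3 × 0.3 = 135.4 N·m counterclockwise.
Net moment of existing loads = 135.4 N·m counterclockwise.
The hanging mass weighs 14 × 9.81 = 137.3 N and must supply an equal clockwise moment, so its lever arm about the fulcrum is 135.4 / 137.3 = 0.986 m.
That puts it at 1.4 − 0.986 = 0.414 m from the right end.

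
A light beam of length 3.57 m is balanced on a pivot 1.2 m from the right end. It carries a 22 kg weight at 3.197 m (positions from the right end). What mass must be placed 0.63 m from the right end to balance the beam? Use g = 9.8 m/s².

m ≈ 77.1 kg

Taking torques about the pivot (at 1.2 m from the right end):
Weight: 22 × 9.8 = 215.6 N down at 3.197 m → arm 1.997 m, τ = 215.6 × 1.997 = 430.6 N·m counterclockwise.
Net moment of known loads = 430.6 N·m counterclockwise.
An unknown mass m at 0.63 m has arm 0.57 m; its moment is m·g·0.57 clockwise.
For rotational equilibrium, m × 9.8 × 0.57 = 430.6, so m = 430.6 / (9.8 × 0.57) = 77.1 kg.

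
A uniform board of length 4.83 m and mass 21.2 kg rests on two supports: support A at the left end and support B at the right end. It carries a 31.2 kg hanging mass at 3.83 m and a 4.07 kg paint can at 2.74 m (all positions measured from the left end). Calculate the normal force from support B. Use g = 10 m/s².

R_B ≈ 376 N

Choose support A as the axis so its reaction then has zero moment arm.
Beam weight: 21.2 × 10 = 212 N down at 2.415 m → arm 2.415 m, τ = 212 × 2.415 = 512 N·m clockwise.
Hanging mass: 31.2 × 10 = 312 N down at 3.83 m → arm 3.83 m, τ = 312 × 3.83 = 1195 N·m clockwise.
Paint can: 4.07 × 10 = 40.7 N down at 2.74 m → arm 2.74 m, τ = 40.7 × 2.74 = 111.5 N·m clockwise.
Net load moment about support A = 1818 N·m clockwise.
Reaction R at support B is upward at 4.83 m, arm 4.83 m → moment R × 4.83 counterclockwise.
Setting net torque to zero: R × 4.83 = 1818 → R = 376 N.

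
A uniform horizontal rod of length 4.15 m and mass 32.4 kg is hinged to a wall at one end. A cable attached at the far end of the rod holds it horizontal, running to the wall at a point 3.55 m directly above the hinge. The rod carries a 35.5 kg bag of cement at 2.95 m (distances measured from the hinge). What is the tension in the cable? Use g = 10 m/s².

Sum moments about the hinge (the unknown hinge reaction has zero arm there).
Beam weight: 32.4 × 10 = 324 N down at 2.075 m → arm 2.075 m, τ = 324 × 2.075 = 672.3 N·m clockwise.
Bag of cement: 35.5 × 10 = 355 N down at 2.95 m → arm 2.95 m, τ = 355 × 2.95 = 1047 N·m clockwise.
Total clockwise load moment = 1719 N·m.
The cable tension T acts at 4.15 m; only its component perpendicular to the rod, T sinθ, produces torque. sinθ = h/√(h²+d²) = 3.55/√(3.55²+4.15²) = 0.65.
Στ = 0 ⇒ T × 4.15 × 0.65 = 1719 ⇒ T = 1719 / 2.698 = 637 N.

T ≈ 637 N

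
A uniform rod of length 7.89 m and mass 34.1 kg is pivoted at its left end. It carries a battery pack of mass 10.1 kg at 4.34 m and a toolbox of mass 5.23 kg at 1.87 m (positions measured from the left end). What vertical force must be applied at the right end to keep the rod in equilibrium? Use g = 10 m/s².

F ≈ 238 N

Taking torques about the left end:
Beam weight: 34.1 × 10 = 341 N down at 3.945 m → arm 3.945 m, τ = 341 × 3.945 = 1345 N·m clockwise.
Battery pack: 10.1 × 10 = 101 N down at 4.34 m → arm 4.34 m, τ = 101 × 4.34 = 438.3 N·m clockwise.
Toolbox: 5.23 × 10 = 52.3 N down at 1.87 m → arm 1.87 m, τ = 52.3 × 1.87 = 97.8 N·m clockwise.
Net moment of the loads = 1881 N·m clockwise.
The upward force F acts at the right end, arm 7.89 m, giving F × 7.89 counterclockwise.
Balancing moments: F × 7.89 = 1881, giving F = 1881 / 7.89 = 238 N.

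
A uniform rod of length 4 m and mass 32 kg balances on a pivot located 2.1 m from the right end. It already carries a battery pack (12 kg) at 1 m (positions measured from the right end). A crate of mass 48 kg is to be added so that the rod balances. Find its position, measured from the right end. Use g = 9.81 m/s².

x ≈ 2.44 m from the right end

Choose the pivot (at 2.1 m from the right end) as the axis so the support reaction has zero arm there.
Beam weight: 32 × 9.81 = 313.9 N down at 2 m → arm 0.1 m, τ = 313.9 × 0.1 = 31.39 N·m clockwise.
Battery pack: 12 × 9.81 = 117.7 N down at 1 m → arm 1.1 m, τ = 117.7 × 1.1 = 129.5 N·m clockwise.
Net moment of existing loads = 160.9 N·m clockwise.
The crate weighs 48 × 9.81 = 470.9 N and must supply an equal counterclockwise moment, so its lever arm about the pivot is 160.9 / 470.9 = 0.342 m.
That puts it at 2.1 + 0.342 = 2.44 m from the right end.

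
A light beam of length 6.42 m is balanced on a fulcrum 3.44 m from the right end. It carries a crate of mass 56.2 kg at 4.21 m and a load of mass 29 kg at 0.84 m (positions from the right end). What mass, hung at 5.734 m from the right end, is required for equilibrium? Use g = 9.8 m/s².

About the fulcrum (at 3.44 m from the right end):
Crate: 56.2 × 9.8 = 550.8 N down at 4.21 m → arm 0.77 m, τ = 550.8 × 0.77 = 424.1 N·m counterclockwise.
Load: 29 × 9.8 = 284.2 N down at 0.84 m → arm 2.6 m, τ = 284.2 × 2.6 = 738.9 N·m clockwise.
Net moment of known loads = 314.8 N·m clockwise.
An unknown mass m at 5.734 m has arm 2.294 m; its moment is m·g·2.294 counterclockwise.
Setting net torque to zero: m × 9.8 × 2.294 = 314.8 → m = 314.8 / (9.8 × 2.294) = 14 kg.

m ≈ 14 kg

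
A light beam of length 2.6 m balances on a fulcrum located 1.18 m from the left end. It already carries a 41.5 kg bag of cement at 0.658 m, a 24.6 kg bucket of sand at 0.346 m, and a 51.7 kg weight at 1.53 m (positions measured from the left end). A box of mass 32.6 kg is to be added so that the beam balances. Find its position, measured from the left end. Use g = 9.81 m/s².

x ≈ 1.92 m from the left end

Sum moments about the fulcrum (at 1.18 m from the left end) (the support reaction has zero arm there).
Bag of cement: 41.5 × 9.81 = 407.1 N down at 0.658 m → arm 0.522 m, τ = 407.1 × 0.522 = 212.5 N·m counterclockwise.
Bucket of sand: 24.6 × 9.81 = 241.3 N down at 0.346 m → arm 0.834 m, τ = 241.3 × 0.834 = 201.2 N·m counterclockwise.
Weight: 51.7 × 9.81 = 507.2 N down at 1.53 m → arm 0.35 m, τ = 507.2 × 0.35 = 177.5 N·m clockwise.
Net moment of existing loads = 236.2 N·m counterclockwise.
The box weighs 32.6 × 9.81 = 319.8 N and must supply an equal clockwise moment, so its lever arm about the fulcrum is 236.2 / 319.8 = 0.739 m.
That puts it at 1.18 + 0.739 = 1.92 m from the left end.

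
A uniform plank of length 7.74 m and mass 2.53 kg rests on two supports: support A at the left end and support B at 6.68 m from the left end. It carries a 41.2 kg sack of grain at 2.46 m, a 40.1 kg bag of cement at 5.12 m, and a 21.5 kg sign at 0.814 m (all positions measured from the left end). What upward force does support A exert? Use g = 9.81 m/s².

Choose support B as the axis so its reaction then has zero moment arm.
Beam weight: 2.53 × 9.81 = 24.82 N down at 3.87 m → arm 2.81 m, τ = 24.82 × 2.81 = 69.74 N·m counterclockwise.
Sack of grain: 41.2 × 9.81 = 404.2 N down at 2.46 m → arm 4.22 m, τ = 404.2 × 4.22 = 1706 N·m counterclockwise.
Bag of cement: 40.1 × 9.81 = 393.4 N down at 5.12 m → arm 1.56 m, τ = 393.4 × 1.56 = 613.7 N·m counterclockwise.
Sign: 21.5 × 9.81 = 210.9 N down at 0.814 m → arm 5.866 m, τ = 210.9 × 5.866 = 1237 N·m counterclockwise.
Net load moment about support B = 3626 N·m counterclockwise.
Reaction R at support A is upward at 0 m, arm 6.68 m → moment R × 6.68 clockwise.
For rotational equilibrium, R × 6.68 = 3626, so R = 543 N.

R_A ≈ 543 N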